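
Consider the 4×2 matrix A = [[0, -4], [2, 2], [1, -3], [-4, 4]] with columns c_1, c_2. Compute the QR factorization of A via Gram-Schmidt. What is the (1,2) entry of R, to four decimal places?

q_1 = c_1/‖c_1‖ = (0, 2, 1, -4)/4.5826 = (0.0000, 0.4364, 0.2182, -0.8729).
r_{12} = q_1·c_2 = -3.2733.

r_{12} = -3.2733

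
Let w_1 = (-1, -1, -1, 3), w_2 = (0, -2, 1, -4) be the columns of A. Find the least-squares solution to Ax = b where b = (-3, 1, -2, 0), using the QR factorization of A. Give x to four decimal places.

x = (0.3053, -0.0305)

e_1 = w_1/‖w_1‖ = (-1, -1, -1, 3)/3.4641 = (-0.2887, -0.2887, -0.2887, 0.8660).
r_{12} = e_1·w_2 = -3.1754.
u_2 = w_2 + 3.1754·e_1 = (-0.9167, -2.9167, 0.0833, -1.2500).
‖u_2‖ = 3.3040, so e_2 = (-0.2774, -0.8828, 0.0252, -0.3783).
Qᵀb = (1.1547, -0.1009).
Back-substitute: x_2 = -0.1009/3.3040 = -0.0305.
x_1 = (1.1547 + 3.1754·(-0.0305))/3.4641 = 0.3053.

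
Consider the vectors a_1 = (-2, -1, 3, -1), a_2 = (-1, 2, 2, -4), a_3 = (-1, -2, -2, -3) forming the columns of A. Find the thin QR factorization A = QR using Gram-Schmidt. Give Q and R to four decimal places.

a_1 = (-2, -1, 3, -1); ‖a_1‖ = 3.8730, so e_1 = (-0.5164, -0.2582, 0.7746, -0.2582).
e_1·a_2 = (-0.5164)·(-1) + (-0.2582)·2 + 0.7746·2 + (-0.2582)·(-4) = 2.5820.
u_2 = a_2 − 2.5820·e_1 = (0.3333, 2.6667, 0.0000, -3.3333).
‖u_2‖ = 4.2817, so e_2 = (0.0778, 0.6228, 0.0000, -0.7785).
e_1·a_3 = (-0.5164)·(-1) + (-0.2582)·(-2) + 0.7746·(-2) + (-0.2582)·(-3) = 0.2582; e_2·a_3 = 0.0778·(-1) + 0.6228·(-2) + 0.0000·(-2) + (-0.7785)·(-3) = 1.0120.
u_3 = a_3 − 0.2582·e_1 − 1.0120·e_2 = (-0.9455, -2.5636, -2.2000, -2.1455).
‖u_3‖ = 4.1121, so e_3 = (-0.2299, -0.6234, -0.5350, -0.5217).

Q = [[-0.5164, 0.0778, -0.2299], [-0.2582, 0.6228, -0.6234], [0.7746, 0.0000, -0.5350], [-0.2582, -0.7785, -0.5217]], R = [[3.8730, 2.5820, 0.2582], [0.0000, 4.2817, 1.0120], [0.0000, 0.0000, 4.1121]]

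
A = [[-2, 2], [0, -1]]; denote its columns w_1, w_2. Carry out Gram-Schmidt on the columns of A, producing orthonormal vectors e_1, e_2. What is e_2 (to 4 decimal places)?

e_2 = (0.0000, -1.0000)

e_1 = w_1/‖w_1‖ = (-2, 0)/2.0000 = (-1.0000, 0.0000).
r_{12} = e_1·w_2 = -2.0000.
u_2 = w_2 + 2.0000·e_1 = (0.0000, -1.0000).
‖u_2‖ = 1.0000, so e_2 = (0.0000, -1.0000).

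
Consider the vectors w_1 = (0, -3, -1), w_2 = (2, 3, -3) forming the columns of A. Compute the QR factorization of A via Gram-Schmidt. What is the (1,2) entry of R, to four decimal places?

q_1 = w_1/‖w_1‖ = (0, -3, -1)/3.1623 = (0.0000, -0.9487, -0.3162).
r_{12} = q_1·w_2 = -1.8974.

r_{12} = -1.8974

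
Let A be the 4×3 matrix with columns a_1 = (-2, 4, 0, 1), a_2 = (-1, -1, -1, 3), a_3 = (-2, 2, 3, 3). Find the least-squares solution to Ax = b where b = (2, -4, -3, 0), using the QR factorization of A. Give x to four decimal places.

a_1 = (-2, 4, 0, 1); ‖a_1‖ = 4.5826, so e_1 = (-0.4364, 0.8729, 0.0000, 0.2182).
e_1·a_2 = (-0.4364)·(-1) + 0.8729·(-1) + 0.0000·(-1) + 0.2182·3 = 0.2182.
u_2 = a_2 − 0.2182·e_1 = (-0.9048, -1.1905, -1.0000, 2.9524).
‖u_2‖ = 3.4572, so e_2 = (-0.2617, -0.3443, -0.2892, 0.8540).
e_1·a_3 = (-0.4364)·(-2) + 0.8729·2 + 0.0000·3 + 0.2182·3 = 3.2733; e_2·a_3 = (-0.2617)·(-2) + (-0.3443)·2 + (-0.2892)·3 + 0.8540·3 = 1.5289.
u_3 = a_3 − 3.2733·e_1 − 1.5289·e_2 = (-0.1713, -0.3307, 3.4422, 0.9801).
‖u_3‖ = 3.5984, so e_3 = (-0.0476, -0.0919, 0.9566, 0.2724).
Qᵀb = (-4.3644, 1.7217, -2.5975).
Back-substitute: x_3 = -2.5975/3.5984 = -0.7218.
x_2 = (1.7217 − 1.5289·(-0.7218))/3.4572 = 0.8172.
x_1 = (-4.3644 − 0.2182·0.8172 − 3.2733·(-0.7218))/4.5826 = -0.4757.

x = (-0.4757, 0.8172, -0.7218)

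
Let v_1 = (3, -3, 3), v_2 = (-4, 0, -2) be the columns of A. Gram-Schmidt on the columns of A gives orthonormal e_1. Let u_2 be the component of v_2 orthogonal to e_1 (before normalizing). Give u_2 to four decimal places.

e_1 = v_1/‖v_1‖ = (3, -3, 3)/5.1962 = (0.5774, -0.5774, 0.5774).
r_{12} = e_1·v_2 = -3.4641.
u_2 = v_2 + 3.4641·e_1 = (-2.0000, -2.0000, 0.0000).

u_2 = (-2.0000, -2.0000, 0.0000)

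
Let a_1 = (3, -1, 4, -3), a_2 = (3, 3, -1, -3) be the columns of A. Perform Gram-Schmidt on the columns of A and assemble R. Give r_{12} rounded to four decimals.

r_{12} = 1.8593

a_1 = (3, -1, 4, -3); ‖a_1‖ = 5.9161, so q_1 = (0.5071, -0.1690, 0.6761, -0.5071).
r_{12} = q_1·a_2 = 1.8593.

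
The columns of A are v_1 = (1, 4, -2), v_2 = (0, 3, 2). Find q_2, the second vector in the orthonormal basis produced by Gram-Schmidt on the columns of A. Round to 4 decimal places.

q_2 = (-0.1208, 0.4679, 0.8755)

q_1 = v_1/‖v_1‖ = (1, 4, -2)/4.5826 = (0.2182, 0.8729, -0.4364).
r_{12} = q_1·v_2 = 1.7457.
u_2 = v_2 − 1.7457·q_1 = (-0.3810, 1.4762, 2.7619).
‖u_2‖ = 3.1547, so q_2 = (-0.1208, 0.4679, 0.8755).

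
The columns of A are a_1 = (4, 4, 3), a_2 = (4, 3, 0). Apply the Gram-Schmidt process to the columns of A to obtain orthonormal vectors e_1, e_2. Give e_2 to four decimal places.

e_1 = a_1/‖a_1‖ = (4, 4, 3)/6.4031 = (0.6247, 0.6247, 0.4685).
r_{12} = e_1·a_2 = 4.3729.
u_2 = a_2 − 4.3729·e_1 = (1.2683, 0.2683, -2.0488).
‖u_2‖ = 2.4245, so e_2 = (0.5231, 0.1107, -0.8450).

e_2 = (0.5231, 0.1107, -0.8450)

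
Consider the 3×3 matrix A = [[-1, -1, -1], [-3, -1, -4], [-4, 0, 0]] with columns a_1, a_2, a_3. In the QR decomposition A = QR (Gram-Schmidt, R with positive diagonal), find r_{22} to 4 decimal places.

a_1 = (-1, -3, -4); ‖a_1‖ = 5.0990, so q_1 = (-0.1961, -0.5883, -0.7845).
q_1·a_2 = (-0.1961)·(-1) + (-0.5883)·(-1) + (-0.7845)·0 = 0.7845.
u_2 = a_2 − 0.7845·q_1 = (-0.8462, -0.5385, 0.6154).
r_{22} = ‖u_2‖ = 1.1767.

r_{22} = 1.1767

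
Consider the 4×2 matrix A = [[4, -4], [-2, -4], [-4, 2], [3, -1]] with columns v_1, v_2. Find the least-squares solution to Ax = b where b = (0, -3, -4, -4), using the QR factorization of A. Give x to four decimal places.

x = (0.4003, 0.4218)

v_1 = (4, -2, -4, 3); ‖v_1‖ = 6.7082, so q_1 = (0.5963, -0.2981, -0.5963, 0.4472).
q_1·v_2 = 0.5963·(-4) + (-0.2981)·(-4) + (-0.5963)·2 + 0.4472·(-1) = -2.8324.
u_2 = v_2 + 2.8324·q_1 = (-2.3111, -4.8444, 0.3111, 0.2667).
‖u_2‖ = 5.3831, so q_2 = (-0.4293, -0.8999, 0.0578, 0.0495).
Qᵀb = (1.4907, 2.2705).
Back-substitute: x_2 = 2.2705/5.3831 = 0.4218.
x_1 = (1.4907 + 2.8324·0.4218)/6.7082 = 0.4003.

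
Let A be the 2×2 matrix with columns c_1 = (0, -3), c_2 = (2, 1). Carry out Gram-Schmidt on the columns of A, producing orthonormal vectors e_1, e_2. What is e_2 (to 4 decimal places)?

e_1 = c_1/‖c_1‖ = (0, -3)/3.0000 = (0.0000, -1.0000).
r_{12} = e_1·c_2 = -1.0000.
u_2 = c_2 + 1.0000·e_1 = (2.0000, 0.0000).
‖u_2‖ = 2.0000, so e_2 = (1.0000, 0.0000).

e_2 = (1.0000, 0.0000)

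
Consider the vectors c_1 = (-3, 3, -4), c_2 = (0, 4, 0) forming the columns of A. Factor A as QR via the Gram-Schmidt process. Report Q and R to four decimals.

Q = [[-0.5145, 0.3087], [0.5145, 0.8575], [-0.6860, 0.4116]], R = [[5.8310, 2.0580], [0.0000, 3.4300]]

e_1 = c_1/‖c_1‖ = (-3, 3, -4)/5.8310 = (-0.5145, 0.5145, -0.6860).
r_{12} = e_1·c_2 = 2.0580.
u_2 = c_2 − 2.0580·e_1 = (1.0588, 2.9412, 1.4118).
‖u_2‖ = 3.4300, so e_2 = (0.3087, 0.8575, 0.4116).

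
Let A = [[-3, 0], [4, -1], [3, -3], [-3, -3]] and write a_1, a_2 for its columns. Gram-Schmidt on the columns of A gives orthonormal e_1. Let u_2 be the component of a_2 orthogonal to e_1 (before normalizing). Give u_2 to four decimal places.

u_2 = (-0.2791, -0.6279, -2.7209, -3.2791)

a_1 = (-3, 4, 3, -3); ‖a_1‖ = 6.5574, so e_1 = (-0.4575, 0.6100, 0.4575, -0.4575).
e_1·a_2 = (-0.4575)·0 + 0.6100·(-1) + 0.4575·(-3) + (-0.4575)·(-3) = -0.6100.
u_2 = a_2 + 0.6100·e_1 = (-0.2791, -0.6279, -2.7209, -3.2791).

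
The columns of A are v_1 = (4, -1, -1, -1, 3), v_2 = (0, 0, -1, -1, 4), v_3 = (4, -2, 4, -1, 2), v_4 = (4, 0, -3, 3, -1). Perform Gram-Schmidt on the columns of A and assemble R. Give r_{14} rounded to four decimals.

q_1 = v_1/‖v_1‖ = (4, -1, -1, -1, 3)/5.2915 = (0.7559, -0.1890, -0.1890, -0.1890, 0.5669).
r_{14} = q_1·v_4 = 2.4568.

r_{14} = 2.4568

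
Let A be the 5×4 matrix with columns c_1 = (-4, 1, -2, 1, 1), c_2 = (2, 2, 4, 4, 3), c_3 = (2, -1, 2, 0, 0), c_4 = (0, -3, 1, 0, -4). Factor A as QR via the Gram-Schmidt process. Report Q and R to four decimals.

e_1 = c_1/‖c_1‖ = (-4, 1, -2, 1, 1)/4.7958 = (-0.8341, 0.2085, -0.4170, 0.2085, 0.2085).
r_{12} = e_1·c_2 = -1.4596.
u_2 = c_2 + 1.4596·e_1 = (0.7826, 2.3043, 3.3913, 4.3043, 3.3043).
‖u_2‖ = 6.8461, so e_2 = (0.1143, 0.3366, 0.4954, 0.6287, 0.4827).
r_{13} = e_1·c_3 = -2.7107; r_{23} = e_2·c_3 = 0.8828.
u_3 = c_3 + 2.7107·e_1 − 0.8828·e_2 = (-0.3618, -0.7319, 0.4323, 0.0102, 0.1391).
‖u_3‖ = 0.9343, so e_3 = (-0.3872, -0.7834, 0.4627, 0.0109, 0.1489).
r_{14} = e_1·c_4 = -1.8766; r_{24} = e_2·c_4 = -2.4450; r_{34} = e_3·c_4 = 2.2171.
u_4 = c_4 + 1.8766·e_1 + 2.4450·e_2 − 2.2171·e_3 = (-0.4272, -0.0489, 0.4028, 1.9044, -2.7588).
‖u_4‖ = 3.4036, so e_4 = (-0.1255, -0.0144, 0.1183, 0.5595, -0.8105).

Q = [[-0.8341, 0.1143, -0.3872, -0.1255], [0.2085, 0.3366, -0.7834, -0.0144], [-0.4170, 0.4954, 0.4627, 0.1183], [0.2085, 0.6287, 0.0109, 0.5595], [0.2085, 0.4827, 0.1489, -0.8105]], R = [[4.7958, -1.4596, -2.7107, -1.8766], [0.0000, 6.8461, 0.8828, -2.4450], [0.0000, 0.0000, 0.9343, 2.2171], [0.0000, 0.0000, 0.0000, 3.4036]]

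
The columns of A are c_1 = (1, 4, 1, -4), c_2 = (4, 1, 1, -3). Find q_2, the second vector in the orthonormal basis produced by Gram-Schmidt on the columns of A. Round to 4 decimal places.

q_1 = c_1/‖c_1‖ = (1, 4, 1, -4)/5.8310 = (0.1715, 0.6860, 0.1715, -0.6860).
r_{12} = q_1·c_2 = 3.6015.
u_2 = c_2 − 3.6015·q_1 = (3.3824, -1.4706, 0.3824, -0.5294).
‖u_2‖ = 3.7456, so q_2 = (0.9030, -0.3926, 0.1021, -0.1413).

q_2 = (0.9030, -0.3926, 0.1021, -0.1413)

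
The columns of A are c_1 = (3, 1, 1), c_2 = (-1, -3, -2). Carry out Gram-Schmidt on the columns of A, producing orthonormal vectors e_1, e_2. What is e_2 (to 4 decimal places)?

c_1 = (3, 1, 1); ‖c_1‖ = 3.3166, so e_1 = (0.9045, 0.3015, 0.3015).
e_1·c_2 = 0.9045·(-1) + 0.3015·(-3) + 0.3015·(-2) = -2.4121.
u_2 = c_2 + 2.4121·e_1 = (1.1818, -2.2727, -1.2727).
‖u_2‖ = 2.8604, so e_2 = (0.4132, -0.7946, -0.4449).

e_2 = (0.4132, -0.7946, -0.4449)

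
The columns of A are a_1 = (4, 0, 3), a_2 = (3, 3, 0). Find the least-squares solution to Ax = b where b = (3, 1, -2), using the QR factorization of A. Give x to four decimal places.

a_1 = (4, 0, 3); ‖a_1‖ = 5.0000, so e_1 = (0.8000, 0.0000, 0.6000).
e_1·a_2 = 0.8000·3 + 0.0000·3 + 0.6000·0 = 2.4000.
u_2 = a_2 − 2.4000·e_1 = (1.0800, 3.0000, -1.4400).
‖u_2‖ = 3.4986, so e_2 = (0.3087, 0.8575, -0.4116).
Qᵀb = (1.2000, 2.6068).
Back-substitute: x_2 = 2.6068/3.4986 = 0.7451.
x_1 = (1.2000 − 2.4000·0.7451)/5.0000 = -0.1176.

x = (-0.1176, 0.7451)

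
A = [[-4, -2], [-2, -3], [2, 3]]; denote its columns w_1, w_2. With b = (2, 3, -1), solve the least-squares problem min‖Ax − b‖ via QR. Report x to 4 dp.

w_1 = (-4, -2, 2); ‖w_1‖ = 4.8990, so e_1 = (-0.8165, -0.4082, 0.4082).
e_1·w_2 = (-0.8165)·(-2) + (-0.4082)·(-3) + 0.4082·3 = 4.0825.
u_2 = w_2 − 4.0825·e_1 = (1.3333, -1.3333, 1.3333).
‖u_2‖ = 2.3094, so e_2 = (0.5774, -0.5774, 0.5774).
Qᵀb = (-3.2660, -1.1547).
Back-substitute: x_2 = -1.1547/2.3094 = -0.5000.
x_1 = (-3.2660 − 4.0825·(-0.5000))/4.8990 = -0.2500.

x = (-0.2500, -0.5000)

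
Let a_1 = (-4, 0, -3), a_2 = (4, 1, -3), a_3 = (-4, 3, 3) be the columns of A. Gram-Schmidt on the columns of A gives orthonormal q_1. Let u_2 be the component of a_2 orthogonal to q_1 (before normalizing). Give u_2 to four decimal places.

u_2 = (2.8800, 1.0000, -3.8400)

a_1 = (-4, 0, -3); ‖a_1‖ = 5.0000, so q_1 = (-0.8000, 0.0000, -0.6000).
q_1·a_2 = (-0.8000)·4 + 0.0000·1 + (-0.6000)·(-3) = -1.4000.
u_2 = a_2 + 1.4000·q_1 = (2.8800, 1.0000, -3.8400).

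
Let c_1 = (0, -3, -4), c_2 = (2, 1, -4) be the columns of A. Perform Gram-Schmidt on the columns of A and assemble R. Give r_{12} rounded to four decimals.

e_1 = c_1/‖c_1‖ = (0, -3, -4)/5.0000 = (0.0000, -0.6000, -0.8000).
r_{12} = e_1·c_2 = 2.6000.

r_{12} = 2.6000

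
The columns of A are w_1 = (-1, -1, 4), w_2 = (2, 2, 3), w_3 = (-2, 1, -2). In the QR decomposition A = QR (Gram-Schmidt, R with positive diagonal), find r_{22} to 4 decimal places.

r_{22} = 3.6667

w_1 = (-1, -1, 4); ‖w_1‖ = 4.2426, so e_1 = (-0.2357, -0.2357, 0.9428).
e_1·w_2 = (-0.2357)·2 + (-0.2357)·2 + 0.9428·3 = 1.8856.
u_2 = w_2 − 1.8856·e_1 = (2.4444, 2.4444, 1.2222).
r_{22} = ‖u_2‖ = 3.6667.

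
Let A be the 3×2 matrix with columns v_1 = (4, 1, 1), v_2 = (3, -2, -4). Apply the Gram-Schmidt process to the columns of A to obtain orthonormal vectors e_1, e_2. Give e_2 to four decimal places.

v_1 = (4, 1, 1); ‖v_1‖ = 4.2426, so e_1 = (0.9428, 0.2357, 0.2357).
e_1·v_2 = 0.9428·3 + 0.2357·(-2) + 0.2357·(-4) = 1.4142.
u_2 = v_2 − 1.4142·e_1 = (1.6667, -2.3333, -4.3333).
‖u_2‖ = 5.1962, so e_2 = (0.3208, -0.4491, -0.8340).

e_2 = (0.3208, -0.4491, -0.8340)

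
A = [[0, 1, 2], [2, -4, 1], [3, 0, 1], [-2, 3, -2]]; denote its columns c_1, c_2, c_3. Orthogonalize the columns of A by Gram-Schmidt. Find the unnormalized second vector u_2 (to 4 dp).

c_1 = (0, 2, 3, -2); ‖c_1‖ = 4.1231, so q_1 = (0.0000, 0.4851, 0.7276, -0.4851).
q_1·c_2 = 0.0000·1 + 0.4851·(-4) + 0.7276·0 + (-0.4851)·3 = -3.3955.
u_2 = c_2 + 3.3955·q_1 = (1.0000, -2.3529, 2.4706, 1.3529).

u_2 = (1.0000, -2.3529, 2.4706, 1.3529)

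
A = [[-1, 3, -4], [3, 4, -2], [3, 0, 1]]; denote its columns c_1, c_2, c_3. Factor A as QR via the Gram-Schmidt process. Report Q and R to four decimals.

c_1 = (-1, 3, 3); ‖c_1‖ = 4.3589, so q_1 = (-0.2294, 0.6882, 0.6882).
q_1·c_2 = (-0.2294)·3 + 0.6882·4 + 0.6882·0 = 2.0647.
u_2 = c_2 − 2.0647·q_1 = (3.4737, 2.5789, -1.4211).
‖u_2‖ = 4.5538, so q_2 = (0.7628, 0.5663, -0.3121).
q_1·c_3 = (-0.2294)·(-4) + 0.6882·(-2) + 0.6882·1 = 0.2294; q_2·c_3 = 0.7628·(-4) + 0.5663·(-2) + (-0.3121)·1 = -4.4960.
u_3 = c_3 − 0.2294·q_1 + 4.4960·q_2 = (-0.5178, 0.3883, -0.5609).
‖u_3‖ = 0.8564, so q_3 = (-0.6046, 0.4534, -0.6549).

Q = [[-0.2294, 0.7628, -0.6046], [0.6882, 0.5663, 0.4534], [0.6882, -0.3121, -0.6549]], R = [[4.3589, 2.0647, 0.2294], [0.0000, 4.5538, -4.4960], [0.0000, 0.0000, 0.8564]]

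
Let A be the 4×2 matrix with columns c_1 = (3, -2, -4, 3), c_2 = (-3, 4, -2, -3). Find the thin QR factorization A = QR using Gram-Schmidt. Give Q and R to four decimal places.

Q = [[0.4867, -0.2908], [-0.3244, 0.5623], [-0.6489, -0.7174], [0.4867, -0.2908]], R = [[6.1644, -2.9200], [0.0000, 5.4290]]

c_1 = (3, -2, -4, 3); ‖c_1‖ = 6.1644, so q_1 = (0.4867, -0.3244, -0.6489, 0.4867).
q_1·c_2 = 0.4867·(-3) + (-0.3244)·4 + (-0.6489)·(-2) + 0.4867·(-3) = -2.9200.
u_2 = c_2 + 2.9200·q_1 = (-1.5789, 3.0526, -3.8947, -1.5789).
‖u_2‖ = 5.4290, so q_2 = (-0.2908, 0.5623, -0.7174, -0.2908).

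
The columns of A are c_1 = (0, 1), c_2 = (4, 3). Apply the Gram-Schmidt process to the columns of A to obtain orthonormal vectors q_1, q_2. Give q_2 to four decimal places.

c_1 = (0, 1); ‖c_1‖ = 1.0000, so q_1 = (0.0000, 1.0000).
q_1·c_2 = 0.0000·4 + 1.0000·3 = 3.0000.
u_2 = c_2 − 3.0000·q_1 = (4.0000, 0.0000).
‖u_2‖ = 4.0000, so q_2 = (1.0000, 0.0000).

q_2 = (1.0000, 0.0000)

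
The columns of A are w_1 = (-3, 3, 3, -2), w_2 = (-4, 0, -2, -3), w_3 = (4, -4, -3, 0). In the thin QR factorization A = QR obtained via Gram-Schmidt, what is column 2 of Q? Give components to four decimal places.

w_1 = (-3, 3, 3, -2); ‖w_1‖ = 5.5678, so e_1 = (-0.5388, 0.5388, 0.5388, -0.3592).
e_1·w_2 = (-0.5388)·(-4) + 0.5388·0 + 0.5388·(-2) + (-0.3592)·(-3) = 2.1553.
u_2 = w_2 − 2.1553·e_1 = (-2.8387, -1.1613, -3.1613, -2.2258).
‖u_2‖ = 4.9351, so e_2 = (-0.5752, -0.2353, -0.6406, -0.4510).

e_2 = (-0.5752, -0.2353, -0.6406, -0.4510)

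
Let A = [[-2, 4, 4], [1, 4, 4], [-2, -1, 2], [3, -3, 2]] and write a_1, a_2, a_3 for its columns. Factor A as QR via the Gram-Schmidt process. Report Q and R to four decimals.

a_1 = (-2, 1, -2, 3); ‖a_1‖ = 4.2426, so q_1 = (-0.4714, 0.2357, -0.4714, 0.7071).
q_1·a_2 = (-0.4714)·4 + 0.2357·4 + (-0.4714)·(-1) + 0.7071·(-3) = -2.5927.
u_2 = a_2 + 2.5927·q_1 = (2.7778, 4.6111, -2.2222, -1.1667).
‖u_2‖ = 5.9395, so q_2 = (0.4677, 0.7763, -0.3741, -0.1964).
q_1·a_3 = (-0.4714)·4 + 0.2357·4 + (-0.4714)·2 + 0.7071·2 = -0.4714; q_2·a_3 = 0.4677·4 + 0.7763·4 + (-0.3741)·2 + (-0.1964)·2 = 3.8350.
u_3 = a_3 + 0.4714·q_1 − 3.8350·q_2 = (1.9843, 1.1339, 3.2126, 3.0866).
‖u_3‖ = 5.0071, so q_3 = (0.3963, 0.2265, 0.6416, 0.6164).

Q = [[-0.4714, 0.4677, 0.3963], [0.2357, 0.7763, 0.2265], [-0.4714, -0.3741, 0.6416], [0.7071, -0.1964, 0.6164]], R = [[4.2426, -2.5927, -0.4714], [0.0000, 5.9395, 3.8350], [0.0000, 0.0000, 5.0071]]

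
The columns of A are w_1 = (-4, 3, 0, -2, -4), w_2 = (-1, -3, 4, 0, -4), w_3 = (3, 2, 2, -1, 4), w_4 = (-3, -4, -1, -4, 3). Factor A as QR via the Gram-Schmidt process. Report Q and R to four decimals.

Q = [[-0.5963, -0.0035, 0.2629, -0.4380], [0.4472, -0.5954, 0.4722, -0.4611], [0.0000, 0.6380, 0.6991, -0.0390], [-0.2981, 0.0780, -0.3759, -0.6486], [-0.5963, -0.4820, 0.2792, 0.4164]], R = [[6.7082, 1.6398, -2.9814, -0.5963], [0.0000, 6.2699, -1.9316, -0.0035], [0.0000, 0.0000, 4.6238, -1.0348], [0.0000, 0.0000, 0.0000, 7.0409]]

w_1 = (-4, 3, 0, -2, -4); ‖w_1‖ = 6.7082, so q_1 = (-0.5963, 0.4472, 0.0000, -0.2981, -0.5963).
q_1·w_2 = (-0.5963)·(-1) + 0.4472·(-3) + 0.0000·4 + (-0.2981)·0 + (-0.5963)·(-4) = 1.6398.
u_2 = w_2 − 1.6398·q_1 = (-0.0222, -3.7333, 4.0000, 0.4889, -3.0222).
‖u_2‖ = 6.2699, so q_2 = (-0.0035, -0.5954, 0.6380, 0.0780, -0.4820).
q_1·w_3 = (-0.5963)·3 + 0.4472·2 + 0.0000·2 + (-0.2981)·(-1) + (-0.5963)·4 = -2.9814; q_2·w_3 = (-0.0035)·3 + (-0.5954)·2 + 0.6380·2 + 0.0780·(-1) + (-0.4820)·4 = -1.9316.
u_3 = w_3 + 2.9814·q_1 + 1.9316·q_2 = (1.2154, 2.1832, 3.2323, -1.7383, 1.2911).
‖u_3‖ = 4.6238, so q_3 = (0.2629, 0.4722, 0.6991, -0.3759, 0.2792).
q_1·w_4 = (-0.5963)·(-3) + 0.4472·(-4) + 0.0000·(-1) + (-0.2981)·(-4) + (-0.5963)·3 = -0.5963; q_2·w_4 = (-0.0035)·(-3) + (-0.5954)·(-4) + 0.6380·(-1) + 0.0780·(-4) + (-0.4820)·3 = -0.0035; q_3·w_4 = 0.2629·(-3) + 0.4722·(-4) + 0.6991·(-1) + (-0.3759)·(-4) + 0.2792·3 = -1.0348.
u_4 = w_4 + 0.5963·q_1 + 0.0035·q_2 + 1.0348·q_3 = (-3.0836, -3.2469, -0.2744, -4.5665, 2.9317).
‖u_4‖ = 7.0409, so q_4 = (-0.4380, -0.4611, -0.0390, -0.6486, 0.4164).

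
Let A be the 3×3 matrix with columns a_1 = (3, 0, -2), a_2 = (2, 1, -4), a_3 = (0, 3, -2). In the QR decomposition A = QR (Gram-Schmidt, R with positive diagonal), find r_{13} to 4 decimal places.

q_1 = a_1/‖a_1‖ = (3, 0, -2)/3.6056 = (0.8321, 0.0000, -0.5547).
r_{13} = q_1·a_3 = 1.1094.

r_{13} = 1.1094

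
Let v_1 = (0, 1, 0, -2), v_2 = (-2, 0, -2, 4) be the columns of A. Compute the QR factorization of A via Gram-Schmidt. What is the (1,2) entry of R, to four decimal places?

v_1 = (0, 1, 0, -2); ‖v_1‖ = 2.2361, so e_1 = (0.0000, 0.4472, 0.0000, -0.8944).
r_{12} = e_1·v_2 = -3.5777.

r_{12} = -3.5777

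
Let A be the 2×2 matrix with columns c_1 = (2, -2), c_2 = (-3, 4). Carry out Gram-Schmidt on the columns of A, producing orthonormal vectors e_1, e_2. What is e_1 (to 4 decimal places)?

e_1 = (0.7071, -0.7071)

c_1 = (2, -2); ‖c_1‖ = 2.8284, so e_1 = (0.7071, -0.7071).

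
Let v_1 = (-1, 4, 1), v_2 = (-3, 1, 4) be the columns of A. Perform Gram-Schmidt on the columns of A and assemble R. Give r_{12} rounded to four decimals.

v_1 = (-1, 4, 1); ‖v_1‖ = 4.2426, so q_1 = (-0.2357, 0.9428, 0.2357).
r_{12} = q_1·v_2 = 2.5927.

r_{12} = 2.5927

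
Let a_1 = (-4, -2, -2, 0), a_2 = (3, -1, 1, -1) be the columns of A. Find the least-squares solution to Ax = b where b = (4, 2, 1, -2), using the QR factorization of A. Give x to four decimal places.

a_1 = (-4, -2, -2, 0); ‖a_1‖ = 4.8990, so e_1 = (-0.8165, -0.4082, -0.4082, 0.0000).
e_1·a_2 = (-0.8165)·3 + (-0.4082)·(-1) + (-0.4082)·1 + 0.0000·(-1) = -2.4495.
u_2 = a_2 + 2.4495·e_1 = (1.0000, -2.0000, 0.0000, -1.0000).
‖u_2‖ = 2.4495, so e_2 = (0.4082, -0.8165, 0.0000, -0.4082).
Qᵀb = (-4.4907, 0.8165).
Back-substitute: x_2 = 0.8165/2.4495 = 0.3333.
x_1 = (-4.4907 + 2.4495·0.3333)/4.8990 = -0.7500.

x = (-0.7500, 0.3333)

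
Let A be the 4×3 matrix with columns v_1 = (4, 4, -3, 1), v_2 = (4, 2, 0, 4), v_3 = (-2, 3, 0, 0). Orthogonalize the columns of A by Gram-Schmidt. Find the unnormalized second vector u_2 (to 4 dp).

v_1 = (4, 4, -3, 1); ‖v_1‖ = 6.4807, so e_1 = (0.6172, 0.6172, -0.4629, 0.1543).
e_1·v_2 = 0.6172·4 + 0.6172·2 + (-0.4629)·0 + 0.1543·4 = 4.3205.
u_2 = v_2 − 4.3205·e_1 = (1.3333, -0.6667, 2.0000, 3.3333).

u_2 = (1.3333, -0.6667, 2.0000, 3.3333)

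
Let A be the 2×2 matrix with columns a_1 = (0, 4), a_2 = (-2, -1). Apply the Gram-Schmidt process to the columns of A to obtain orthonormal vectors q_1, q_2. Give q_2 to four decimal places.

q_2 = (-1.0000, 0.0000)

a_1 = (0, 4); ‖a_1‖ = 4.0000, so q_1 = (0.0000, 1.0000).
q_1·a_2 = 0.0000·(-2) + 1.0000·(-1) = -1.0000.
u_2 = a_2 + 1.0000·q_1 = (-2.0000, 0.0000).
‖u_2‖ = 2.0000, so q_2 = (-1.0000, 0.0000).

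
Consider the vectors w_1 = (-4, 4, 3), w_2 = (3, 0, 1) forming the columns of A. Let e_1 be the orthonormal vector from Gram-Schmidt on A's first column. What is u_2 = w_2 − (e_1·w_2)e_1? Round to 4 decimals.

u_2 = (2.1220, 0.8780, 1.6585)

e_1 = w_1/‖w_1‖ = (-4, 4, 3)/6.4031 = (-0.6247, 0.6247, 0.4685).
r_{12} = e_1·w_2 = -1.4056.
u_2 = w_2 + 1.4056·e_1 = (2.1220, 0.8780, 1.6585).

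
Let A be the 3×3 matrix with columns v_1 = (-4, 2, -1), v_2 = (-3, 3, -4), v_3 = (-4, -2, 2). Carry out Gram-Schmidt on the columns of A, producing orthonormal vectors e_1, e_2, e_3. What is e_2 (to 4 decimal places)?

v_1 = (-4, 2, -1); ‖v_1‖ = 4.5826, so e_1 = (-0.8729, 0.4364, -0.2182).
e_1·v_2 = (-0.8729)·(-3) + 0.4364·3 + (-0.2182)·(-4) = 4.8008.
u_2 = v_2 − 4.8008·e_1 = (1.1905, 0.9048, -2.9524).
‖u_2‖ = 3.3094, so e_2 = (0.3597, 0.2734, -0.8921).

e_2 = (0.3597, 0.2734, -0.8921)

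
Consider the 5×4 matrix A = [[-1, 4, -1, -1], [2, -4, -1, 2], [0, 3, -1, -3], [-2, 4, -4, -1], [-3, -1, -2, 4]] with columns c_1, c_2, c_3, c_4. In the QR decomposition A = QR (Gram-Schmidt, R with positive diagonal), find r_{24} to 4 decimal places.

r_{24} = -5.2069

c_1 = (-1, 2, 0, -2, -3); ‖c_1‖ = 4.2426, so e_1 = (-0.2357, 0.4714, 0.0000, -0.4714, -0.7071).
e_1·c_2 = (-0.2357)·4 + 0.4714·(-4) + 0.0000·3 + (-0.4714)·4 + (-0.7071)·(-1) = -4.0069.
u_2 = c_2 + 4.0069·e_1 = (3.0556, -2.1111, 3.0000, 2.1111, -3.8333).
‖u_2‖ = 6.4765, so e_2 = (0.4718, -0.3260, 0.4632, 0.3260, -0.5919).
r_{24} = e_2·c_4 = -5.2069.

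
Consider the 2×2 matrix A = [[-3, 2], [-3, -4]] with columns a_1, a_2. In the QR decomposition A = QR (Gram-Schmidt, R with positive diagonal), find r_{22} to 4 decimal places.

a_1 = (-3, -3); ‖a_1‖ = 4.2426, so q_1 = (-0.7071, -0.7071).
q_1·a_2 = (-0.7071)·2 + (-0.7071)·(-4) = 1.4142.
u_2 = a_2 − 1.4142·q_1 = (3.0000, -3.0000).
r_{22} = ‖u_2‖ = 4.2426.

r_{22} = 4.2426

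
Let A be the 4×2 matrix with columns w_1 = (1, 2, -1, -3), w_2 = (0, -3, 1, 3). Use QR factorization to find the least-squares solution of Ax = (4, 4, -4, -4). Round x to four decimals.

x = (2.8966, 0.9655)

w_1 = (1, 2, -1, -3); ‖w_1‖ = 3.8730, so q_1 = (0.2582, 0.5164, -0.2582, -0.7746).
q_1·w_2 = 0.2582·0 + 0.5164·(-3) + (-0.2582)·1 + (-0.7746)·3 = -4.1312.
u_2 = w_2 + 4.1312·q_1 = (1.0667, -0.8667, -0.0667, -0.2000).
‖u_2‖ = 1.3904, so q_2 = (0.7671, -0.6233, -0.0479, -0.1438).
Qᵀb = (7.2296, 1.3425).
Back-substitute: x_2 = 1.3425/1.3904 = 0.9655.
x_1 = (7.2296 + 4.1312·0.9655)/3.8730 = 2.8966.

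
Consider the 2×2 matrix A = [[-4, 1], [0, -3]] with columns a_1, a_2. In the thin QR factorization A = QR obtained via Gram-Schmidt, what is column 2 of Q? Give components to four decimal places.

q_2 = (0.0000, -1.0000)

q_1 = a_1/‖a_1‖ = (-4, 0)/4.0000 = (-1.0000, 0.0000).
r_{12} = q_1·a_2 = -1.0000.
u_2 = a_2 + 1.0000·q_1 = (0.0000, -3.0000).
‖u_2‖ = 3.0000, so q_2 = (0.0000, -1.0000).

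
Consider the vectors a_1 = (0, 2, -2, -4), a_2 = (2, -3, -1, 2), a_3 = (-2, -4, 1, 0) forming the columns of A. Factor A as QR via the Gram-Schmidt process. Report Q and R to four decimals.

Q = [[0.0000, 0.5774, -0.5744], [0.4082, -0.5774, -0.6975], [-0.4082, -0.5774, 0.1231], [-0.8165, 0.0000, -0.4103]], R = [[4.8990, -2.4495, -2.0412], [0.0000, 3.4641, 0.5774], [0.0000, 0.0000, 4.0620]]

q_1 = a_1/‖a_1‖ = (0, 2, -2, -4)/4.8990 = (0.0000, 0.4082, -0.4082, -0.8165).
r_{12} = q_1·a_2 = -2.4495.
u_2 = a_2 + 2.4495·q_1 = (2.0000, -2.0000, -2.0000, 0.0000).
‖u_2‖ = 3.4641, so q_2 = (0.5774, -0.5774, -0.5774, 0.0000).
r_{13} = q_1·a_3 = -2.0412; r_{23} = q_2·a_3 = 0.5774.
u_3 = a_3 + 2.0412·q_1 − 0.5774·q_2 = (-2.3333, -2.8333, 0.5000, -1.6667).
‖u_3‖ = 4.0620, so q_3 = (-0.5744, -0.6975, 0.1231, -0.4103).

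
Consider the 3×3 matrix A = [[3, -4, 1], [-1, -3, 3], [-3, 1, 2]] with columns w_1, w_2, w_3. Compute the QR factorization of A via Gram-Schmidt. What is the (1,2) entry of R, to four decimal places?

e_1 = w_1/‖w_1‖ = (3, -1, -3)/4.3589 = (0.6882, -0.2294, -0.6882).
r_{12} = e_1·w_2 = -2.7530.

r_{12} = -2.7530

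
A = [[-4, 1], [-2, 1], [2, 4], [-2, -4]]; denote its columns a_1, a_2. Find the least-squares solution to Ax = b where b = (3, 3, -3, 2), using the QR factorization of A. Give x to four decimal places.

a_1 = (-4, -2, 2, -2); ‖a_1‖ = 5.2915, so q_1 = (-0.7559, -0.3780, 0.3780, -0.3780).
q_1·a_2 = (-0.7559)·1 + (-0.3780)·1 + 0.3780·4 + (-0.3780)·(-4) = 1.8898.
u_2 = a_2 − 1.8898·q_1 = (2.4286, 1.7143, 3.2857, -3.2857).
‖u_2‖ = 5.5162, so q_2 = (0.4403, 0.3108, 0.5956, -0.5956).
Qᵀb = (-5.2915, -0.7251).
Back-substitute: x_2 = -0.7251/5.5162 = -0.1315.
x_1 = (-5.2915 − 1.8898·(-0.1315))/5.2915 = -0.9531.

x = (-0.9531, -0.1315)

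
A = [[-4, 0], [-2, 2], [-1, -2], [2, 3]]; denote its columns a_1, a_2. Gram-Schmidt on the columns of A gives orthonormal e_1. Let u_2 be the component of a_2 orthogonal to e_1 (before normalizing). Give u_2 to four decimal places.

u_2 = (0.6400, 2.3200, -1.8400, 2.6800)

a_1 = (-4, -2, -1, 2); ‖a_1‖ = 5.0000, so e_1 = (-0.8000, -0.4000, -0.2000, 0.4000).
e_1·a_2 = (-0.8000)·0 + (-0.4000)·2 + (-0.2000)·(-2) + 0.4000·3 = 0.8000.
u_2 = a_2 − 0.8000·e_1 = (0.6400, 2.3200, -1.8400, 2.6800).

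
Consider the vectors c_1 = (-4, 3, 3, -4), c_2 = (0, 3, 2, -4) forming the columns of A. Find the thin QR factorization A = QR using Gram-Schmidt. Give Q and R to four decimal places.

c_1 = (-4, 3, 3, -4); ‖c_1‖ = 7.0711, so e_1 = (-0.5657, 0.4243, 0.4243, -0.5657).
e_1·c_2 = (-0.5657)·0 + 0.4243·3 + 0.4243·2 + (-0.5657)·(-4) = 4.3841.
u_2 = c_2 − 4.3841·e_1 = (2.4800, 1.1400, 0.1400, -1.5200).
‖u_2‖ = 3.1273, so e_2 = (0.7930, 0.3645, 0.0448, -0.4860).

Q = [[-0.5657, 0.7930], [0.4243, 0.3645], [0.4243, 0.0448], [-0.5657, -0.4860]], R = [[7.0711, 4.3841], [0.0000, 3.1273]]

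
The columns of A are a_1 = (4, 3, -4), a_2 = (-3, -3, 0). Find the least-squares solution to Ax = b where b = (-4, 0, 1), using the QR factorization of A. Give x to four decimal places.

x = (-0.3636, 0.2424)

e_1 = a_1/‖a_1‖ = (4, 3, -4)/6.4031 = (0.6247, 0.4685, -0.6247).
r_{12} = e_1·a_2 = -3.2796.
u_2 = a_2 + 3.2796·e_1 = (-0.9512, -1.4634, -2.0488).
‖u_2‖ = 2.6914, so e_2 = (-0.3534, -0.5437, -0.7612).
Qᵀb = (-3.1235, 0.6525).
Back-substitute: x_2 = 0.6525/2.6914 = 0.2424.
x_1 = (-3.1235 + 3.2796·0.2424)/6.4031 = -0.3636.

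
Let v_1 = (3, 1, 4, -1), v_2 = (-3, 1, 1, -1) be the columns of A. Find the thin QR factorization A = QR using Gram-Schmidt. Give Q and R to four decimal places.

Q = [[0.5774, -0.7807], [0.1925, 0.3253], [0.7698, 0.4229], [-0.1925, -0.3253]], R = [[5.1962, -0.5774], [0.0000, 3.4157]]

v_1 = (3, 1, 4, -1); ‖v_1‖ = 5.1962, so e_1 = (0.5774, 0.1925, 0.7698, -0.1925).
e_1·v_2 = 0.5774·(-3) + 0.1925·1 + 0.7698·1 + (-0.1925)·(-1) = -0.5774.
u_2 = v_2 + 0.5774·e_1 = (-2.6667, 1.1111, 1.4444, -1.1111).
‖u_2‖ = 3.4157, so e_2 = (-0.7807, 0.3253, 0.4229, -0.3253).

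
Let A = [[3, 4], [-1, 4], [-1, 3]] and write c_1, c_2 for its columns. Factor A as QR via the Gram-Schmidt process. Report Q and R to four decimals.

Q = [[0.9045, 0.4236], [-0.3015, 0.7158], [-0.3015, 0.5551]], R = [[3.3166, 1.5076], [0.0000, 6.2231]]

c_1 = (3, -1, -1); ‖c_1‖ = 3.3166, so q_1 = (0.9045, -0.3015, -0.3015).
q_1·c_2 = 0.9045·4 + (-0.3015)·4 + (-0.3015)·3 = 1.5076.
u_2 = c_2 − 1.5076·q_1 = (2.6364, 4.4545, 3.4545).
‖u_2‖ = 6.2231, so q_2 = (0.4236, 0.7158, 0.5551).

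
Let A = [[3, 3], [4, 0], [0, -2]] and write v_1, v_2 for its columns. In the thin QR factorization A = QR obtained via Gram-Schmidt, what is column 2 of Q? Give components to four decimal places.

v_1 = (3, 4, 0); ‖v_1‖ = 5.0000, so q_1 = (0.6000, 0.8000, 0.0000).
q_1·v_2 = 0.6000·3 + 0.8000·0 + 0.0000·(-2) = 1.8000.
u_2 = v_2 − 1.8000·q_1 = (1.9200, -1.4400, -2.0000).
‖u_2‖ = 3.1241, so q_2 = (0.6146, -0.4609, -0.6402).

q_2 = (0.6146, -0.4609, -0.6402)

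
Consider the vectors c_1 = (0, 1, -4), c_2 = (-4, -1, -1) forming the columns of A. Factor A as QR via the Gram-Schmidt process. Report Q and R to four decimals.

e_1 = c_1/‖c_1‖ = (0, 1, -4)/4.1231 = (0.0000, 0.2425, -0.9701).
r_{12} = e_1·c_2 = 0.7276.
u_2 = c_2 − 0.7276·e_1 = (-4.0000, -1.1765, -0.2941).
‖u_2‖ = 4.1798, so e_2 = (-0.9570, -0.2815, -0.0704).

Q = [[0.0000, -0.9570], [0.2425, -0.2815], [-0.9701, -0.0704]], R = [[4.1231, 0.7276], [0.0000, 4.1798]]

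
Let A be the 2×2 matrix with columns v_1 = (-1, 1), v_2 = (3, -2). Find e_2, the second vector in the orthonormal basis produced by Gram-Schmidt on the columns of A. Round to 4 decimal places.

v_1 = (-1, 1); ‖v_1‖ = 1.4142, so e_1 = (-0.7071, 0.7071).
e_1·v_2 = (-0.7071)·3 + 0.7071·(-2) = -3.5355.
u_2 = v_2 + 3.5355·e_1 = (0.5000, 0.5000).
‖u_2‖ = 0.7071, so e_2 = (0.7071, 0.7071).

e_2 = (0.7071, 0.7071)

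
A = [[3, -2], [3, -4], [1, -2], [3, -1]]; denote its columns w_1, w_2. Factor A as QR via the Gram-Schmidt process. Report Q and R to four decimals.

w_1 = (3, 3, 1, 3); ‖w_1‖ = 5.2915, so e_1 = (0.5669, 0.5669, 0.1890, 0.5669).
e_1·w_2 = 0.5669·(-2) + 0.5669·(-4) + 0.1890·(-2) + 0.5669·(-1) = -4.3466.
u_2 = w_2 + 4.3466·e_1 = (0.4643, -1.5357, -1.1786, 1.4643).
‖u_2‖ = 2.4713, so e_2 = (0.1879, -0.6214, -0.4769, 0.5925).

Q = [[0.5669, 0.1879], [0.5669, -0.6214], [0.1890, -0.4769], [0.5669, 0.5925]], R = [[5.2915, -4.3466], [0.0000, 2.4713]]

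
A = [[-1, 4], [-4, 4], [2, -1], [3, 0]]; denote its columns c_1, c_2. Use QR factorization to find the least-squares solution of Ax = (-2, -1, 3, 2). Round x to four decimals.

x = (0.5217, -0.1067)

q_1 = c_1/‖c_1‖ = (-1, -4, 2, 3)/5.4772 = (-0.1826, -0.7303, 0.3651, 0.5477).
r_{12} = q_1·c_2 = -4.0166.
u_2 = c_2 + 4.0166·q_1 = (3.2667, 1.0667, 0.4667, 2.2000).
‖u_2‖ = 4.1069, so q_2 = (0.7954, 0.2597, 0.1136, 0.5357).
Qᵀb = (3.2863, -0.4383).
Back-substitute: x_2 = -0.4383/4.1069 = -0.1067.
x_1 = (3.2863 + 4.0166·(-0.1067))/5.4772 = 0.5217.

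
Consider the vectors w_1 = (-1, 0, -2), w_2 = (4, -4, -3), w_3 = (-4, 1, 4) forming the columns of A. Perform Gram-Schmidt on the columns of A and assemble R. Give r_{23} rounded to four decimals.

r_{23} = -4.7947

w_1 = (-1, 0, -2); ‖w_1‖ = 2.2361, so q_1 = (-0.4472, 0.0000, -0.8944).
q_1·w_2 = (-0.4472)·4 + 0.0000·(-4) + (-0.8944)·(-3) = 0.8944.
u_2 = w_2 − 0.8944·q_1 = (4.4000, -4.0000, -2.2000).
‖u_2‖ = 6.3403, so q_2 = (0.6940, -0.6309, -0.3470).
r_{23} = q_2·w_3 = -4.7947.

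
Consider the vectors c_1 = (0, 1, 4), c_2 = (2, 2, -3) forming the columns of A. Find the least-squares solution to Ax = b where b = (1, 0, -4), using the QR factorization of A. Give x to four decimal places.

x = (-0.6984, 0.4127)

q_1 = c_1/‖c_1‖ = (0, 1, 4)/4.1231 = (0.0000, 0.2425, 0.9701).
r_{12} = q_1·c_2 = -2.4254.
u_2 = c_2 + 2.4254·q_1 = (2.0000, 2.5882, -0.6471).
‖u_2‖ = 3.3343, so q_2 = (0.5998, 0.7762, -0.1941).
Qᵀb = (-3.8806, 1.3761).
Back-substitute: x_2 = 1.3761/3.3343 = 0.4127.
x_1 = (-3.8806 + 2.4254·0.4127)/4.1231 = -0.6984.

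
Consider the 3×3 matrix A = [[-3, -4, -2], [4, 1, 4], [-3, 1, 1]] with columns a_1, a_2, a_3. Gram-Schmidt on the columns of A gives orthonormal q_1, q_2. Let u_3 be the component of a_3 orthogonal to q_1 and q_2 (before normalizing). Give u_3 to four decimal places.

u_3 = (0.9323, 1.9977, 1.7314)

a_1 = (-3, 4, -3); ‖a_1‖ = 5.8310, so q_1 = (-0.5145, 0.6860, -0.5145).
q_1·a_2 = (-0.5145)·(-4) + 0.6860·1 + (-0.5145)·1 = 2.2295.
u_2 = a_2 − 2.2295·q_1 = (-2.8529, -0.5294, 2.1471).
‖u_2‖ = 3.6096, so q_2 = (-0.7904, -0.1467, 0.5948).
q_1·a_3 = (-0.5145)·(-2) + 0.6860·4 + (-0.5145)·1 = 3.2585; q_2·a_3 = (-0.7904)·(-2) + (-0.1467)·4 + 0.5948·1 = 1.5889.
u_3 = a_3 − 3.2585·q_1 − 1.5889·q_2 = (0.9323, 1.9977, 1.7314).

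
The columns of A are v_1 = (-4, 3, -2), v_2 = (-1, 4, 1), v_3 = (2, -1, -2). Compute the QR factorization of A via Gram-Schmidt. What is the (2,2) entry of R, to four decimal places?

v_1 = (-4, 3, -2); ‖v_1‖ = 5.3852, so q_1 = (-0.7428, 0.5571, -0.3714).
q_1·v_2 = (-0.7428)·(-1) + 0.5571·4 + (-0.3714)·1 = 2.5997.
u_2 = v_2 − 2.5997·q_1 = (0.9310, 2.5517, 1.9655).
r_{22} = ‖u_2‖ = 3.3528.

r_{22} = 3.3528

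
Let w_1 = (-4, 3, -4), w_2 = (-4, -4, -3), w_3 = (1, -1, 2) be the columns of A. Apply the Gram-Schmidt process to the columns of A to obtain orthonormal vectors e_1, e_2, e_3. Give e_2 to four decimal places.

e_1 = w_1/‖w_1‖ = (-4, 3, -4)/6.4031 = (-0.6247, 0.4685, -0.6247).
r_{12} = e_1·w_2 = 2.4988.
u_2 = w_2 − 2.4988·e_1 = (-2.4390, -5.1707, -1.4390).
‖u_2‖ = 5.8954, so e_2 = (-0.4137, -0.8771, -0.2441).

e_2 = (-0.4137, -0.8771, -0.2441)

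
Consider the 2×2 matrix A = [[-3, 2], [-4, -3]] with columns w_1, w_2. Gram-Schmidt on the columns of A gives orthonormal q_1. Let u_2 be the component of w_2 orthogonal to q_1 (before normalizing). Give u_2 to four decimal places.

q_1 = w_1/‖w_1‖ = (-3, -4)/5.0000 = (-0.6000, -0.8000).
r_{12} = q_1·w_2 = 1.2000.
u_2 = w_2 − 1.2000·q_1 = (2.7200, -2.0400).

u_2 = (2.7200, -2.0400)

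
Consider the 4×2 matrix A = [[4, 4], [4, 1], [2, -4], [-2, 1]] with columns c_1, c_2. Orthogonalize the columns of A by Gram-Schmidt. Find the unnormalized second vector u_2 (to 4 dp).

u_2 = (3.0000, 0.0000, -4.5000, 1.5000)

c_1 = (4, 4, 2, -2); ‖c_1‖ = 6.3246, so q_1 = (0.6325, 0.6325, 0.3162, -0.3162).
q_1·c_2 = 0.6325·4 + 0.6325·1 + 0.3162·(-4) + (-0.3162)·1 = 1.5811.
u_2 = c_2 − 1.5811·q_1 = (3.0000, 0.0000, -4.5000, 1.5000).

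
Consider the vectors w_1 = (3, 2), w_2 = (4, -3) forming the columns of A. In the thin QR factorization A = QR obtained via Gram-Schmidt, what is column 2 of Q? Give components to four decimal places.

e_1 = w_1/‖w_1‖ = (3, 2)/3.6056 = (0.8321, 0.5547).
r_{12} = e_1·w_2 = 1.6641.
u_2 = w_2 − 1.6641·e_1 = (2.6154, -3.9231).
‖u_2‖ = 4.7150, so e_2 = (0.5547, -0.8321).

e_2 = (0.5547, -0.8321)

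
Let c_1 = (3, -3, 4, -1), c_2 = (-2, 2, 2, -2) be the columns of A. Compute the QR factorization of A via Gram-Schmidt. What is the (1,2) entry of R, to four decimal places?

r_{12} = -0.3381

c_1 = (3, -3, 4, -1); ‖c_1‖ = 5.9161, so q_1 = (0.5071, -0.5071, 0.6761, -0.1690).
r_{12} = q_1·c_2 = -0.3381.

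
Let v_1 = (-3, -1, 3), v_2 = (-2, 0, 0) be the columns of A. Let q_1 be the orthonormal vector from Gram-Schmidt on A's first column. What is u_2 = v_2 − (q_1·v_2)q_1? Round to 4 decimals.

v_1 = (-3, -1, 3); ‖v_1‖ = 4.3589, so q_1 = (-0.6882, -0.2294, 0.6882).
q_1·v_2 = (-0.6882)·(-2) + (-0.2294)·0 + 0.6882·0 = 1.3765.
u_2 = v_2 − 1.3765·q_1 = (-1.0526, 0.3158, -0.9474).

u_2 = (-1.0526, 0.3158, -0.9474)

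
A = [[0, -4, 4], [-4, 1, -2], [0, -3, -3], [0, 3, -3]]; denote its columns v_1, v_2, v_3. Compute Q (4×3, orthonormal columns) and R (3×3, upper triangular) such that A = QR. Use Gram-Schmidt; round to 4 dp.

q_1 = v_1/‖v_1‖ = (0, -4, 0, 0)/4.0000 = (0.0000, -1.0000, 0.0000, 0.0000).
r_{12} = q_1·v_2 = -1.0000.
u_2 = v_2 + 1.0000·q_1 = (-4.0000, 0.0000, -3.0000, 3.0000).
‖u_2‖ = 5.8310, so q_2 = (-0.6860, 0.0000, -0.5145, 0.5145).
r_{13} = q_1·v_3 = 2.0000; r_{23} = q_2·v_3 = -2.7440.
u_3 = v_3 − 2.0000·q_1 + 2.7440·q_2 = (2.1176, 0.0000, -4.4118, -1.5882).
‖u_3‖ = 5.1450, so q_3 = (0.4116, 0.0000, -0.8575, -0.3087).

Q = [[0.0000, -0.6860, 0.4116], [-1.0000, 0.0000, 0.0000], [0.0000, -0.5145, -0.8575], [0.0000, 0.5145, -0.3087]], R = [[4.0000, -1.0000, 2.0000], [0.0000, 5.8310, -2.7440], [0.0000, 0.0000, 5.1450]]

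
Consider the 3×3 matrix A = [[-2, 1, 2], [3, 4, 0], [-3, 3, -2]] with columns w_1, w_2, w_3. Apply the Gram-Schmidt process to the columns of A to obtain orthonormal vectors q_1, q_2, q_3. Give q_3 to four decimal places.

w_1 = (-2, 3, -3); ‖w_1‖ = 4.6904, so q_1 = (-0.4264, 0.6396, -0.6396).
q_1·w_2 = (-0.4264)·1 + 0.6396·4 + (-0.6396)·3 = 0.2132.
u_2 = w_2 − 0.2132·q_1 = (1.0909, 3.8636, 3.1364).
‖u_2‖ = 5.0946, so q_2 = (0.2141, 0.7584, 0.6156).
q_1·w_3 = (-0.4264)·2 + 0.6396·0 + (-0.6396)·(-2) = 0.4264; q_2·w_3 = 0.2141·2 + 0.7584·0 + 0.6156·(-2) = -0.8030.
u_3 = w_3 − 0.4264·q_1 + 0.8030·q_2 = (2.3538, 0.3363, -1.2329).
‖u_3‖ = 2.6783, so q_3 = (0.8788, 0.1255, -0.4603).

q_3 = (0.8788, 0.1255, -0.4603)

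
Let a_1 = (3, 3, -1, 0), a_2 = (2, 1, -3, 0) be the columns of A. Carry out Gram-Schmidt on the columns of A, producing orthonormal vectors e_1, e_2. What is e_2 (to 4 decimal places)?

e_2 = (0.0415, -0.3531, -0.9347, 0.0000)

a_1 = (3, 3, -1, 0); ‖a_1‖ = 4.3589, so e_1 = (0.6882, 0.6882, -0.2294, 0.0000).
e_1·a_2 = 0.6882·2 + 0.6882·1 + (-0.2294)·(-3) + 0.0000·0 = 2.7530.
u_2 = a_2 − 2.7530·e_1 = (0.1053, -0.8947, -2.3684, 0.0000).
‖u_2‖ = 2.5340, so e_2 = (0.0415, -0.3531, -0.9347, 0.0000).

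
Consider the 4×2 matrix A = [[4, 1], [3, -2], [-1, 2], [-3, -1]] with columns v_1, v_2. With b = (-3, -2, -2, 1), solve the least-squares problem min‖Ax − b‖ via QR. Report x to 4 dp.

x = (-0.5559, -0.4556)

e_1 = v_1/‖v_1‖ = (4, 3, -1, -3)/5.9161 = (0.6761, 0.5071, -0.1690, -0.5071).
r_{12} = e_1·v_2 = -0.1690.
u_2 = v_2 + 0.1690·e_1 = (1.1143, -1.9143, 1.9714, -1.0857).
‖u_2‖ = 3.1578, so e_2 = (0.3529, -0.6062, 0.6243, -0.3438).
Qᵀb = (-3.2116, -1.4386).
Back-substitute: x_2 = -1.4386/3.1578 = -0.4556.
x_1 = (-3.2116 + 0.1690·(-0.4556))/5.9161 = -0.5559.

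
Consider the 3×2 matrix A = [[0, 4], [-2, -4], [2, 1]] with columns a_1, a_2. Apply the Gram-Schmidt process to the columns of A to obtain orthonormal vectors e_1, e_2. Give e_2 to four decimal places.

e_2 = (0.8835, -0.3313, -0.3313)

a_1 = (0, -2, 2); ‖a_1‖ = 2.8284, so e_1 = (0.0000, -0.7071, 0.7071).
e_1·a_2 = 0.0000·4 + (-0.7071)·(-4) + 0.7071·1 = 3.5355.
u_2 = a_2 − 3.5355·e_1 = (4.0000, -1.5000, -1.5000).
‖u_2‖ = 4.5277, so e_2 = (0.8835, -0.3313, -0.3313).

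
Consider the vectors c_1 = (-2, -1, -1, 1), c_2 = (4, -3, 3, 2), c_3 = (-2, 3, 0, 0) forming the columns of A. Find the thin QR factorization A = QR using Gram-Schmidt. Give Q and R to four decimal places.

q_1 = c_1/‖c_1‖ = (-2, -1, -1, 1)/2.6458 = (-0.7559, -0.3780, -0.3780, 0.3780).
r_{12} = q_1·c_2 = -2.2678.
u_2 = c_2 + 2.2678·q_1 = (2.2857, -3.8571, 2.1429, 2.8571).
‖u_2‖ = 5.7321, so q_2 = (0.3988, -0.6729, 0.3738, 0.4984).
r_{13} = q_1·c_3 = 0.3780; r_{23} = q_2·c_3 = -2.8162.
u_3 = c_3 − 0.3780·q_1 + 2.8162·q_2 = (-0.5913, 1.2478, 1.1957, 1.2609).
‖u_3‖ = 2.2195, so q_3 = (-0.2664, 0.5622, 0.5387, 0.5681).

Q = [[-0.7559, 0.3988, -0.2664], [-0.3780, -0.6729, 0.5622], [-0.3780, 0.3738, 0.5387], [0.3780, 0.4984, 0.5681]], R = [[2.6458, -2.2678, 0.3780], [0.0000, 5.7321, -2.8162], [0.0000, 0.0000, 2.2195]]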